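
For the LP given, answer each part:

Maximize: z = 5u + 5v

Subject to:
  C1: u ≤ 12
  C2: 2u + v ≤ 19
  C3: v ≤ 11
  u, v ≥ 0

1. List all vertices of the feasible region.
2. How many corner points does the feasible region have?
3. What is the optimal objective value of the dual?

1. (0, 0), (9.5, 0), (4, 11), (0, 11)
2. 4
3. 75 (by strong duality, equal to the primal optimum)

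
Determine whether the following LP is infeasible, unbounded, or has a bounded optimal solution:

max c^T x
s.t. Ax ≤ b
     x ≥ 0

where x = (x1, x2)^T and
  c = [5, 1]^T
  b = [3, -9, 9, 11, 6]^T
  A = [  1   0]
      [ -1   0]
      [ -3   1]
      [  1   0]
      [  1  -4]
One constraint requires x1 ≤ 3, while the constraint -x1 ≤ -9 is equivalent to x1 ≥ 9. Together they would need 9 ≤ x1 ≤ 3, which is impossible since 9 > 3. No point satisfies all constraints.

The feasible region is empty; the LP is infeasible.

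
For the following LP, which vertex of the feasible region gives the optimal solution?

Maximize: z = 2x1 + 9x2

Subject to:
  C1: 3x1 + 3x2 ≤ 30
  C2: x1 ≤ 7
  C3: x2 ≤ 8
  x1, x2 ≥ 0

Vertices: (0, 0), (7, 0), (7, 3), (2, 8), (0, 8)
Evaluating z = 2x1 + 9x2 at each vertex:
  (0, 0): z = 0
  (7, 0): z = 14
  (7, 3): z = 41
  (2, 8): z = 76
  (0, 8): z = 72

The largest value is z = 76, attained at (2, 8).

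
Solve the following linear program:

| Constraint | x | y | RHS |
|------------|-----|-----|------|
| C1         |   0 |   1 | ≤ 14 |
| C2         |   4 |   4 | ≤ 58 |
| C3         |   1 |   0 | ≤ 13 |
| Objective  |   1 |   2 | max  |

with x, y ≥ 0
Each vertex is the intersection of two constraint boundaries that also satisfies all remaining constraints:
  x = 0 and y = 0 → (0, 0)
  x = 13 and y = 0 → (13, 0)
  4x + 4y = 58 and x = 13 → (13, 1.5)
  y = 14 and 4x + 4y = 58 → (0.5, 14)
  y = 14 and x = 0 → (0, 14)

Evaluating z = x + 2y at each vertex:
  (0, 0): z = 0
  (13, 0): z = 13
  (13, 1.5): z = 16
  (0.5, 14): z = 28.5
  (0, 14): z = 28

The maximum is at (0.5, 14) with z = 28.5.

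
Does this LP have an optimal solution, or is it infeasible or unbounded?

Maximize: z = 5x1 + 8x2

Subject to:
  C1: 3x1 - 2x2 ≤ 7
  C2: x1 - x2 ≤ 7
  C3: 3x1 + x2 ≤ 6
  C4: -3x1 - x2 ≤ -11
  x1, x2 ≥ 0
C3 requires 3x1 + x2 ≤ 6, while C4 (-3x1 - x2 ≤ -11) is equivalent to 3x1 + x2 ≥ 11. Together they would need 11 ≤ 3x1 + x2 ≤ 6, which is impossible since 11 > 6. No point satisfies all constraints.

Infeasible: no point satisfies all constraints simultaneously.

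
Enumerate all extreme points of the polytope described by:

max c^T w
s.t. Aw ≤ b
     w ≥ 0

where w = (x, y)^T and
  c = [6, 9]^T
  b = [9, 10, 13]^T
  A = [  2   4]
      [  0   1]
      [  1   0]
Each vertex is the intersection of two constraint boundaries that also satisfies all remaining constraints:
  x = 0 and y = 0 → (0, 0)
  2x + 4y = 9 and y = 0 → (4.5, 0)
  2x + 4y = 9 and x = 0 → (0, 2.25)

Vertices: (0, 0), (4.5, 0), (0, 2.25)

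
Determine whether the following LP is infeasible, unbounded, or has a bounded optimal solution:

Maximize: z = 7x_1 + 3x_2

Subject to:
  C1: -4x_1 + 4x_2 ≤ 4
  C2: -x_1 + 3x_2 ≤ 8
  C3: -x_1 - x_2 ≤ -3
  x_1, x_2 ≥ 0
Feasible point: (1, 2) satisfies every constraint, so the LP is feasible.
Direction d = (1, 0): for each constraint row a, a·d ≤ 0 —
  (-4)(1) + (4)(0) = -4 ≤ 0
  (-1)(1) + (3)(0) = -1 ≤ 0
  (-1)(1) + (-1)(0) = -1 ≤ 0
and d ≥ 0, so (1, 2) + t·d stays feasible for every t ≥ 0. Along this ray z = 7x_1 + 3x_2 changes by 7 per unit t, so z → +∞.

Unbounded — the objective can increase without bound over the feasible region.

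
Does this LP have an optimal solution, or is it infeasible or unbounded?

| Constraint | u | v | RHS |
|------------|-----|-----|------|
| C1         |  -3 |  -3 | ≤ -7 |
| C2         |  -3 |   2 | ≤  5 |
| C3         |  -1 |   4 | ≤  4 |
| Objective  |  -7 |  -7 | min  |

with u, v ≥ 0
Feasible point: (2, 1) satisfies every constraint, so the LP is feasible.
Direction d = (1, 0): for each constraint row a, a·d ≤ 0 —
  (-3)(1) + (-3)(0) = -3 ≤ 0
  (-3)(1) + (2)(0) = -3 ≤ 0
  (-1)(1) + (4)(0) = -1 ≤ 0
and d ≥ 0, so (2, 1) + t·d stays feasible for every t ≥ 0. Along this ray z = -7u - 7v changes by -7 per unit t, so z → −∞.

Unbounded — the objective can decrease without bound over the feasible region.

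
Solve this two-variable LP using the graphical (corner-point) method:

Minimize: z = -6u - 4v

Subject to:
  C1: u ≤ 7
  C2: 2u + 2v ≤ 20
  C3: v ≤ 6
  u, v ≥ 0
Each vertex is the intersection of two constraint boundaries that also satisfies all remaining constraints:
  u = 0 and v = 0 → (0, 0)
  u = 7 and v = 0 → (7, 0)
  u = 7 and 2u + 2v = 20 → (7, 3)
  2u + 2v = 20 and v = 6 → (4, 6)
  v = 6 and u = 0 → (0, 6)

Evaluating z = -6u - 4v at each vertex:
  (0, 0): z = 0
  (7, 0): z = -42
  (7, 3): z = -54
  (4, 6): z = -48
  (0, 6): z = -24

The minimum is at (7, 3) with z = -54.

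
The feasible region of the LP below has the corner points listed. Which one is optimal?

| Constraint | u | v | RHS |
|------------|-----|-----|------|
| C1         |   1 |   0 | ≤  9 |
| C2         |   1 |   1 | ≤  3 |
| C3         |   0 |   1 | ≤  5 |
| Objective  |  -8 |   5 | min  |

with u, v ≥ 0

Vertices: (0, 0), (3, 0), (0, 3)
Evaluating z = -8u + 5v at each vertex:
  (0, 0): z = 0
  (3, 0): z = -24
  (0, 3): z = 15

The smallest value is z = -24, attained at (3, 0).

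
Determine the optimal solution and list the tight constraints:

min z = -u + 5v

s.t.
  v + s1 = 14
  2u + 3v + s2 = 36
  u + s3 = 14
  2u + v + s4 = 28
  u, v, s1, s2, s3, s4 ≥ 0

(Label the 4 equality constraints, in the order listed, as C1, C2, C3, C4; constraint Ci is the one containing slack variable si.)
Optimal: u = 14, v = 0
Binding: C3, C4, v ≥ 0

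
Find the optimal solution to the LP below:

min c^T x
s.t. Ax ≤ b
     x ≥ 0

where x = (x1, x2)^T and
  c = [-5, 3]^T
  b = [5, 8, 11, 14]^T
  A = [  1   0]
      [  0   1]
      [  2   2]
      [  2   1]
Each vertex is the intersection of two constraint boundaries that also satisfies all remaining constraints:
  x1 = 0 and x2 = 0 → (0, 0)
  x1 = 5 and x2 = 0 → (5, 0)
  x1 = 5 and 2x1 + 2x2 = 11 → (5, 0.5)
  2x1 + 2x2 = 11 and x1 = 0 → (0, 5.5)

Evaluating z = -5x1 + 3x2 at each vertex:
  (0, 0): z = 0
  (5, 0): z = -25
  (5, 0.5): z = -23.5
  (0, 5.5): z = 16.5

The minimum is at (5, 0) with z = -25.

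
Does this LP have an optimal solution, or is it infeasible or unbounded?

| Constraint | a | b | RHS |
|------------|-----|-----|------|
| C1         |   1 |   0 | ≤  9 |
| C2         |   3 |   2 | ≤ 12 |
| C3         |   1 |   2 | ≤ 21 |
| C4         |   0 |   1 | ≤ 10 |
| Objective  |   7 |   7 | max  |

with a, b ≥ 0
The point (0, 6) satisfies every constraint, so the LP is feasible; the constraints give a ≤ 9 and b ≤ 10, which with a, b ≥ 0 keep the feasible region inside a bounded box. A feasible, bounded LP attains a finite optimum at a vertex.

Bounded optimum: z* = 42 at (0, 6).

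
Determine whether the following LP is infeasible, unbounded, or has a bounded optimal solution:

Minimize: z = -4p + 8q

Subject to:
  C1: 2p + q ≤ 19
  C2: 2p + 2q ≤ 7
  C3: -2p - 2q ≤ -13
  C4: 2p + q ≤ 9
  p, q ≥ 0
C2 requires 2p + 2q ≤ 7, while C3 (-2p - 2q ≤ -13) is equivalent to 2p + 2q ≥ 13. Together they would need 13 ≤ 2p + 2q ≤ 7, which is impossible since 13 > 7. No point satisfies all constraints.

The feasible region is empty; the LP is infeasible.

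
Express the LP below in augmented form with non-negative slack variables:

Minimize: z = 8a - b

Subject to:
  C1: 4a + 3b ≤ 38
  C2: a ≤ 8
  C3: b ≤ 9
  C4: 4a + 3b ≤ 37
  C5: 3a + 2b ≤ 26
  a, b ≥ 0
min z = 8a - b

s.t.
  4a + 3b + s1 = 38
  a + s2 = 8
  b + s3 = 9
  4a + 3b + s4 = 37
  3a + 2b + s5 = 26
  a, b, s1, s2, s3, s4, s5 ≥ 0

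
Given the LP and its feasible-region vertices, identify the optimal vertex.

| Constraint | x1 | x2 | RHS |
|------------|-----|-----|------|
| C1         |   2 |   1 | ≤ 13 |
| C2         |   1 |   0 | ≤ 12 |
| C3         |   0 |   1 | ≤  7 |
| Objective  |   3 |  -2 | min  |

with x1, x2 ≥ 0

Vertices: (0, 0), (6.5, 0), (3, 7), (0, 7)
Evaluating z = 3x1 - 2x2 at each vertex:
  (0, 0): z = 0
  (6.5, 0): z = 19.5
  (3, 7): z = -5
  (0, 7): z = -14

The smallest value is z = -14, attained at (0, 7).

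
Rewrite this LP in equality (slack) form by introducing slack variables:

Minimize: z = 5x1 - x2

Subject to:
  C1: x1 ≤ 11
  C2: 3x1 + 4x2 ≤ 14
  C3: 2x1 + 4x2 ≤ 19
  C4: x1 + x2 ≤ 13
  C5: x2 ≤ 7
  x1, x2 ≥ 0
min z = 5x1 - x2

s.t.
  x1 + s1 = 11
  3x1 + 4x2 + s2 = 14
  2x1 + 4x2 + s3 = 19
  x1 + x2 + s4 = 13
  x2 + s5 = 7
  x1, x2, s1, s2, s3, s4, s5 ≥ 0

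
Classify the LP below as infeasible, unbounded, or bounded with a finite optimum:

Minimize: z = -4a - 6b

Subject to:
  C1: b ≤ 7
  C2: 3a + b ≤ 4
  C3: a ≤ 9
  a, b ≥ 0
The point (0, 4) satisfies every constraint, so the LP is feasible; the constraints give a ≤ 9 and b ≤ 7, which with a, b ≥ 0 keep the feasible region inside a bounded box. A feasible, bounded LP attains a finite optimum at a vertex.

Evaluating z = -4a - 6b at each vertex:
  (0, 0): z = 0
  (1.333, 0): z = -5.333
  (0, 4): z = -24

Feasible with finite optimum z* = -24 at (0, 4).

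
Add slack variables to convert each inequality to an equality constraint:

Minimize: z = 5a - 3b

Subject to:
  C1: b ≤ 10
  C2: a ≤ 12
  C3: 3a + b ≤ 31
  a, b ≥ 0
min z = 5a - 3b

s.t.
  b + s1 = 10
  a + s2 = 12
  3a + b + s3 = 31
  a, b, s1, s2, s3 ≥ 0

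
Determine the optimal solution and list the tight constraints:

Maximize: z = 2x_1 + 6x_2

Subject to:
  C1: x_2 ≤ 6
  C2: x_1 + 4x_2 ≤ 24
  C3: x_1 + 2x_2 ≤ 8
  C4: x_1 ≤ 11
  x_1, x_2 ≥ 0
Optimal: x_1 = 0, x_2 = 4
Slack at optimum:
  C1: slack = 2
  C2: slack = 8
  C3: slack = 0 (binding)
  C4: slack = 11
  x_1 ≥ 0: x_1 = 0 (binding)
  x_2 ≥ 0: x_2 = 4
Binding constraints: C3, x_1 ≥ 0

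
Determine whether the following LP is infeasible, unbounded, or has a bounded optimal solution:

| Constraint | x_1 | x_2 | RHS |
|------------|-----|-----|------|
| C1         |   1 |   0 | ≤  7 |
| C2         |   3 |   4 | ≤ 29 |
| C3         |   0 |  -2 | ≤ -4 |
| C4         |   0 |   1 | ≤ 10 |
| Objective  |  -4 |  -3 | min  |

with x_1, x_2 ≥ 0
The point (7, 2) satisfies every constraint, so the LP is feasible; the constraints give x_1 ≤ 7 and x_2 ≤ 10, which with x_1, x_2 ≥ 0 keep the feasible region inside a bounded box. A feasible, bounded LP attains a finite optimum at a vertex.

The LP has an optimal solution: (7, 2) with z = -34.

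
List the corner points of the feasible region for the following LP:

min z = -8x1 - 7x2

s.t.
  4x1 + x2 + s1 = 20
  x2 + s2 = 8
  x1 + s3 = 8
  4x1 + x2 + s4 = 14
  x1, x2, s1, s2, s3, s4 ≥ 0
Each vertex is the intersection of two constraint boundaries that also satisfies all remaining constraints:
  x1 = 0 and x2 = 0 → (0, 0)
  4x1 + x2 = 14 and x2 = 0 → (3.5, 0)
  x2 = 8 and 4x1 + x2 = 14 → (1.5, 8)
  x2 = 8 and x1 = 0 → (0, 8)

Vertices: (0, 0), (3.5, 0), (1.5, 8), (0, 8)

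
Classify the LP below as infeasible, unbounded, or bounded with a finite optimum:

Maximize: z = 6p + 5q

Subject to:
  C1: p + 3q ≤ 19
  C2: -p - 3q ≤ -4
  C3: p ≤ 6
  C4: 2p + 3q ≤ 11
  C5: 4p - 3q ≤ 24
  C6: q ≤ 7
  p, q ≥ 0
The point (5.5, 0) satisfies every constraint, so the LP is feasible; the constraints give p ≤ 6 and q ≤ 7, which with p, q ≥ 0 keep the feasible region inside a bounded box. A feasible, bounded LP attains a finite optimum at a vertex.

Feasible with finite optimum z* = 33 at (5.5, 0).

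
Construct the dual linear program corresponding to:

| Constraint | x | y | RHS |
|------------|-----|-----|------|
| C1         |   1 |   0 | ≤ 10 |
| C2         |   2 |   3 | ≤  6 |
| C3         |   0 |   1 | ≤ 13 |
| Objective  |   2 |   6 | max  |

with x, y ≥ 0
Minimize: z = 10y1 + 6y2 + 13y3

Subject to:
  C1: -y1 - 2y2 ≤ -2
  C2: -3y2 - y3 ≤ -6
  y1, y2, y3 ≥ 0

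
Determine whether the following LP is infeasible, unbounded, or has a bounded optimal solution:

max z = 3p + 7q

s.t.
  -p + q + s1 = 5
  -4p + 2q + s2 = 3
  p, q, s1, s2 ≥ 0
Feasible point: (0, 0) satisfies every constraint, so the LP is feasible.
Direction d = (1, 0): for each constraint row a, a·d ≤ 0 —
  (-1)(1) + (1)(0) = -1 ≤ 0
  (-4)(1) + (2)(0) = -4 ≤ 0
and d ≥ 0, so (0, 0) + t·d stays feasible for every t ≥ 0. Along this ray z = 3p + 7q changes by 3 per unit t, so z → +∞.

The LP is unbounded; z can be made arbitrarily large.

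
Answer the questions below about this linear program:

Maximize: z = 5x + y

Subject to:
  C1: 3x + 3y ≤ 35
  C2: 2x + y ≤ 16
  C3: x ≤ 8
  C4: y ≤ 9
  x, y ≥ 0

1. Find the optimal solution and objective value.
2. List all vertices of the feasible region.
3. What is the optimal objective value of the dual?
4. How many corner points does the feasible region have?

1. x = 8, y = 0, z = 40
2. (0, 0), (8, 0), (4.333, 7.333), (2.667, 9), (0, 9)
3. 40 (by strong duality, equal to the primal optimum)
4. 5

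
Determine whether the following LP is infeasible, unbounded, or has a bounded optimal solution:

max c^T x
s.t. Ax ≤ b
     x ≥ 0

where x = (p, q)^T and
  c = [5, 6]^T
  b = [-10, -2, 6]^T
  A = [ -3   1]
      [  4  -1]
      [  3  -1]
One constraint requires 3p - q ≤ 6, while the constraint -3p + q ≤ -10 is equivalent to 3p - q ≥ 10. Together they would need 10 ≤ 3p - q ≤ 6, which is impossible since 10 > 6. No point satisfies all constraints.

Infeasible: no point satisfies all constraints simultaneously.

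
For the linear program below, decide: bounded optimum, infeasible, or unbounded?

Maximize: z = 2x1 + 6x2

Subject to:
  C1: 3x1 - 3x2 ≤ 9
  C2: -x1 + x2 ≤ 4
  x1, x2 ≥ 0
Feasible point: (0, 0) satisfies every constraint, so the LP is feasible.
Direction d = (1, 1): for each constraint row a, a·d ≤ 0 —
  (3)(1) + (-3)(1) = 0 ≤ 0
  (-1)(1) + (1)(1) = 0 ≤ 0
and d ≥ 0, so (0, 0) + t·d stays feasible for every t ≥ 0. Along this ray z = 2x1 + 6x2 changes by 8 per unit t, so z → +∞.

Unbounded — the objective can increase without bound over the feasible region.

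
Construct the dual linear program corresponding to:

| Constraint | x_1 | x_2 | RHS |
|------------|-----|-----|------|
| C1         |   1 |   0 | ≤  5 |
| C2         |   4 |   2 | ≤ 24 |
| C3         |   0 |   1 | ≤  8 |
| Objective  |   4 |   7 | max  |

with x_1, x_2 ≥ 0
Minimize: z = 5y1 + 24y2 + 8y3

Subject to:
  C1: -y1 - 4y2 ≤ -4
  C2: -2y2 - y3 ≤ -7
  y1, y2, y3 ≥ 0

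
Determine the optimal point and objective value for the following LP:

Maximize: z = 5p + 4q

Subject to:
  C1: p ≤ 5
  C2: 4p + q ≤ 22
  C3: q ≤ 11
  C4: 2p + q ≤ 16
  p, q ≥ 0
p = 2.5, q = 11, z = 56.5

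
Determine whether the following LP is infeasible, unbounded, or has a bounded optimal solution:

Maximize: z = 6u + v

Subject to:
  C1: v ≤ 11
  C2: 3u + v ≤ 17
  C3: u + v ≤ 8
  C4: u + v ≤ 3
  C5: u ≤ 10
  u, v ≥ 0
The point (3, 0) satisfies every constraint, so the LP is feasible; the constraints give u ≤ 10 and v ≤ 11, which with u, v ≥ 0 keep the feasible region inside a bounded box. A feasible, bounded LP attains a finite optimum at a vertex.

Evaluating z = 6u + v at each vertex:
  (0, 0): z = 0
  (3, 0): z = 18
  (0, 3): z = 3

Bounded optimum: z* = 18 at (3, 0).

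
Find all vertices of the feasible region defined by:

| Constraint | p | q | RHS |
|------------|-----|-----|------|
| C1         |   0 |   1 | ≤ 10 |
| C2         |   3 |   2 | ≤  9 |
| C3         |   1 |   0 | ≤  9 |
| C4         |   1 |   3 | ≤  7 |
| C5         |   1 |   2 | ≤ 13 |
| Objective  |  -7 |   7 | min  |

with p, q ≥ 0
Each vertex is the intersection of two constraint boundaries that also satisfies all remaining constraints:
  p = 0 and q = 0 → (0, 0)
  3p + 2q = 9 and q = 0 → (3, 0)
  3p + 2q = 9 and p + 3q = 7 → (1.857, 1.714)
  p + 3q = 7 and p = 0 → (0, 2.333)

Vertices: (0, 0), (3, 0), (1.857, 1.714), (0, 2.333)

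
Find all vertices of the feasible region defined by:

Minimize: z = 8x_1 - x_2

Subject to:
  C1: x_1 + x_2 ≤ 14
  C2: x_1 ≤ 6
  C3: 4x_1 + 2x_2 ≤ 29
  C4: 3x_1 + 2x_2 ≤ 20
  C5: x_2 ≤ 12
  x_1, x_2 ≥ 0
Each vertex is the intersection of two constraint boundaries that also satisfies all remaining constraints:
  x_1 = 0 and x_2 = 0 → (0, 0)
  x_1 = 6 and x_2 = 0 → (6, 0)
  x_1 = 6 and 3x_1 + 2x_2 = 20 → (6, 1)
  3x_1 + 2x_2 = 20 and x_1 = 0 → (0, 10)

Vertices: (0, 0), (6, 0), (6, 1), (0, 10)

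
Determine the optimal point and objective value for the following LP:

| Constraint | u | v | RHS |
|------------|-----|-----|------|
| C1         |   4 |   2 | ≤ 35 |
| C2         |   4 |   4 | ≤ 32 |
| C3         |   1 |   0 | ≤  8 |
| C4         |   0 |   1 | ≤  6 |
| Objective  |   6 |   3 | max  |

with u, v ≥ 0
Each vertex is the intersection of two constraint boundaries that also satisfies all remaining constraints:
  u = 0 and v = 0 → (0, 0)
  4u + 4v = 32 and u = 8 → (8, 0)
  4u + 4v = 32 and v = 6 → (2, 6)
  v = 6 and u = 0 → (0, 6)

Evaluating z = 6u + 3v at each vertex:
  (0, 0): z = 0
  (8, 0): z = 48
  (2, 6): z = 30
  (0, 6): z = 18

The maximum is at (8, 0) with z = 48.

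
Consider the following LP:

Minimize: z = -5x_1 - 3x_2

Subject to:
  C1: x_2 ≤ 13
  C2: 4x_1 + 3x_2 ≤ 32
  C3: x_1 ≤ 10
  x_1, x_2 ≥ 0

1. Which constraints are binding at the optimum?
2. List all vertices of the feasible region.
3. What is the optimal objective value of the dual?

1. C2, x_2 ≥ 0
2. (0, 0), (8, 0), (0, 10.67)
3. -40 (by strong duality, equal to the primal optimum)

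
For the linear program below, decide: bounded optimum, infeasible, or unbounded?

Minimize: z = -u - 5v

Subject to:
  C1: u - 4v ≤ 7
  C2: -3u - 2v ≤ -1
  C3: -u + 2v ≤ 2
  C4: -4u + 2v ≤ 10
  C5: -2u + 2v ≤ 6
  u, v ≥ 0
Feasible point: (0, 1) satisfies every constraint, so the LP is feasible.
Direction d = (4, 1): for each constraint row a, a·d ≤ 0 —
  (1)(4) + (-4)(1) = 0 ≤ 0
  (-3)(4) + (-2)(1) = -14 ≤ 0
  (-1)(4) + (2)(1) = -2 ≤ 0
  (-4)(4) + (2)(1) = -14 ≤ 0
  (-2)(4) + (2)(1) = -6 ≤ 0
and d ≥ 0, so (0, 1) + t·d stays feasible for every t ≥ 0. Along this ray z = -u - 5v changes by -9 per unit t, so z → −∞.

Unbounded — the objective can decrease without bound over the feasible region.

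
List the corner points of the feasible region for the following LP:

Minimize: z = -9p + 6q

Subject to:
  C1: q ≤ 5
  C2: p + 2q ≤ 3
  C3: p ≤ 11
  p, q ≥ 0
Each vertex is the intersection of two constraint boundaries that also satisfies all remaining constraints:
  p = 0 and q = 0 → (0, 0)
  p + 2q = 3 and q = 0 → (3, 0)
  p + 2q = 3 and p = 0 → (0, 1.5)

Vertices: (0, 0), (3, 0), (0, 1.5)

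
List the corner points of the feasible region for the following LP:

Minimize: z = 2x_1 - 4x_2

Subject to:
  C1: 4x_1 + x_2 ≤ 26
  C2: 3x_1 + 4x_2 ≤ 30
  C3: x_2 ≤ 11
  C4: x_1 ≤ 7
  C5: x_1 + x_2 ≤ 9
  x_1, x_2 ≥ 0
Each vertex is the intersection of two constraint boundaries that also satisfies all remaining constraints:
  x_1 = 0 and x_2 = 0 → (0, 0)
  4x_1 + x_2 = 26 and x_2 = 0 → (6.5, 0)
  4x_1 + x_2 = 26 and 3x_1 + 4x_2 = 30 → (5.692, 3.231)
  3x_1 + 4x_2 = 30 and x_1 = 0 → (0, 7.5)

Vertices: (0, 0), (6.5, 0), (5.692, 3.231), (0, 7.5)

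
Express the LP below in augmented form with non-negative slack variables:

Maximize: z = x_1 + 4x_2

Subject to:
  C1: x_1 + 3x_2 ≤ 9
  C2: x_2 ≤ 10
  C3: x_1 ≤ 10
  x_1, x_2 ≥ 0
max z = x_1 + 4x_2

s.t.
  x_1 + 3x_2 + s1 = 9
  x_2 + s2 = 10
  x_1 + s3 = 10
  x_1, x_2, s1, s2, s3 ≥ 0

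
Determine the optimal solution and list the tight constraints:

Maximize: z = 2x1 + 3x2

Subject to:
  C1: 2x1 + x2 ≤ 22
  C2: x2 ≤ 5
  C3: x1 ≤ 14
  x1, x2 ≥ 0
Optimal: x1 = 8.5, x2 = 5
Binding: C1, C2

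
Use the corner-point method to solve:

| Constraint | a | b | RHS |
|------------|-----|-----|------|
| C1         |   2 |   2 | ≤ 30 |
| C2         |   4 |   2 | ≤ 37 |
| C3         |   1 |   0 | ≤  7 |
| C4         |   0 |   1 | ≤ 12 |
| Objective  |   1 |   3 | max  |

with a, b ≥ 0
Each vertex is the intersection of two constraint boundaries that also satisfies all remaining constraints:
  a = 0 and b = 0 → (0, 0)
  a = 7 and b = 0 → (7, 0)
  4a + 2b = 37 and a = 7 → (7, 4.5)
  2a + 2b = 30 and 4a + 2b = 37 → (3.5, 11.5)
  2a + 2b = 30 and b = 12 → (3, 12)
  b = 12 and a = 0 → (0, 12)

Evaluating z = a + 3b at each vertex:
  (0, 0): z = 0
  (7, 0): z = 7
  (7, 4.5): z = 20.5
  (3.5, 11.5): z = 38
  (3, 12): z = 39
  (0, 12): z = 36

The maximum is at (3, 12) with z = 39.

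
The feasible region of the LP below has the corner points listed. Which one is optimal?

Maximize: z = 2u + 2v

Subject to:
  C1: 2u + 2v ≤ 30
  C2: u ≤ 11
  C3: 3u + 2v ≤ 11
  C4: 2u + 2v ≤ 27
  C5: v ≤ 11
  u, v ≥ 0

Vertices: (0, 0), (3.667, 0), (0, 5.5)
(0, 5.5) with z = 11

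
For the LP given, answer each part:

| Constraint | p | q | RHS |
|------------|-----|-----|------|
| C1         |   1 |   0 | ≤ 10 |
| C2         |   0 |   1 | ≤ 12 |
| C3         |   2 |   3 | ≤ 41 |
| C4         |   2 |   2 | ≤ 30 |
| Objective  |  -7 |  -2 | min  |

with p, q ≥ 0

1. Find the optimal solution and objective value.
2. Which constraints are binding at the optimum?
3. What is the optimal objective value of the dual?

1. p = 10, q = 5, z = -80
2. C1, C4
3. -80 (by strong duality, equal to the primal optimum)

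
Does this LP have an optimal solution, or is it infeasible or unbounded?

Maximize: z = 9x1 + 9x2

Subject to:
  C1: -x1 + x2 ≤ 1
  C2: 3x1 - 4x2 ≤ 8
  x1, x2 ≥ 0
Feasible point: (0, 0) satisfies every constraint, so the LP is feasible.
Direction d = (1, 1): for each constraint row a, a·d ≤ 0 —
  (-1)(1) + (1)(1) = 0 ≤ 0
  (3)(1) + (-4)(1) = -1 ≤ 0
and d ≥ 0, so (0, 0) + t·d stays feasible for every t ≥ 0. Along this ray z = 9x1 + 9x2 changes by 18 per unit t, so z → +∞.

Unbounded: there is a feasible ray along which z → +∞.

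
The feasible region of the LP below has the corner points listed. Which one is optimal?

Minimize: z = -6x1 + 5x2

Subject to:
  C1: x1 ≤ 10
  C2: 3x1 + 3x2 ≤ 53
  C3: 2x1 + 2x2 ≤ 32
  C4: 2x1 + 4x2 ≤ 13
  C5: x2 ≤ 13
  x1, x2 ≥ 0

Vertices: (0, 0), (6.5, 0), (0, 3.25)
Evaluating z = -6x1 + 5x2 at each vertex:
  (0, 0): z = 0
  (6.5, 0): z = -39
  (0, 3.25): z = 16.25

The smallest value is z = -39, attained at (6.5, 0).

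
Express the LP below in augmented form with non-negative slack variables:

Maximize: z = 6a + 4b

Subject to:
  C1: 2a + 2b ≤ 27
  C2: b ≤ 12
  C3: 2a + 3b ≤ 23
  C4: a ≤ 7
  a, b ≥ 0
max z = 6a + 4b

s.t.
  2a + 2b + s1 = 27
  b + s2 = 12
  2a + 3b + s3 = 23
  a + s4 = 7
  a, b, s1, s2, s3, s4 ≥ 0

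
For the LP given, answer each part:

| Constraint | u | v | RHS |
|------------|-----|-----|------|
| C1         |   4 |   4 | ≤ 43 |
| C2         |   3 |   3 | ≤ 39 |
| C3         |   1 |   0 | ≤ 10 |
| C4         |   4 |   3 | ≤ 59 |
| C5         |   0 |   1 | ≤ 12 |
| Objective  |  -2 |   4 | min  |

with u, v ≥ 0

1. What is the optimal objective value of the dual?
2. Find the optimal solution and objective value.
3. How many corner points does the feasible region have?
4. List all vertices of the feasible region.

1. -20 (by strong duality, equal to the primal optimum)
2. u = 10, v = 0, z = -20
3. 4
4. (0, 0), (10, 0), (10, 0.75), (0, 10.75)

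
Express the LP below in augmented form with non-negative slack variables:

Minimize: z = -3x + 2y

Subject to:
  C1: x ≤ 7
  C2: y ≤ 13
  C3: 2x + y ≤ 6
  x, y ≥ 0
min z = -3x + 2y

s.t.
  x + s1 = 7
  y + s2 = 13
  2x + y + s3 = 6
  x, y, s1, s2, s3 ≥ 0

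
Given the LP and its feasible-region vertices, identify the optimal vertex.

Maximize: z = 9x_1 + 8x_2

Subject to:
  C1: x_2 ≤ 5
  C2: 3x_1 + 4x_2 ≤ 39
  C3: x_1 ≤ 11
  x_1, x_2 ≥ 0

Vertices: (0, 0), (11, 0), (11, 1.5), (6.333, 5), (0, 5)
(11, 1.5) with z = 111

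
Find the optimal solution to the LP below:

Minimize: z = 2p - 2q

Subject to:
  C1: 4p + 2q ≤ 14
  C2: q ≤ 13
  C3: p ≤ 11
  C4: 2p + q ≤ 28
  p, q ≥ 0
p = 0, q = 7, z = -14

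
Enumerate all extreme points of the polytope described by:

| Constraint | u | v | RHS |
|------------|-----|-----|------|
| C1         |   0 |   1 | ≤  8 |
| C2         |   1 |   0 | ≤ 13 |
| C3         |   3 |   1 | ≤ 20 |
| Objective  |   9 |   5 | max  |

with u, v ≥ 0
Each vertex is the intersection of two constraint boundaries that also satisfies all remaining constraints:
  u = 0 and v = 0 → (0, 0)
  3u + v = 20 and v = 0 → (6.667, 0)
  v = 8 and 3u + v = 20 → (4, 8)
  v = 8 and u = 0 → (0, 8)

Vertices: (0, 0), (6.667, 0), (4, 8), (0, 8)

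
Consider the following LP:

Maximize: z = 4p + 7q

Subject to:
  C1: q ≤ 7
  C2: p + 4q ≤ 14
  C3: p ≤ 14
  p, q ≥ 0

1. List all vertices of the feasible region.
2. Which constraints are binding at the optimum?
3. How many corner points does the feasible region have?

1. (0, 0), (14, 0), (0, 3.5)
2. C2, C3, q ≥ 0
3. 3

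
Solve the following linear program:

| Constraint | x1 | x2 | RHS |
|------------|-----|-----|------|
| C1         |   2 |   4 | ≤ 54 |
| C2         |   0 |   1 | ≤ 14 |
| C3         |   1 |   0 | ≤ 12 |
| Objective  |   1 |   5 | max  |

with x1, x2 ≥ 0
Each vertex is the intersection of two constraint boundaries that also satisfies all remaining constraints:
  x1 = 0 and x2 = 0 → (0, 0)
  x1 = 12 and x2 = 0 → (12, 0)
  2x1 + 4x2 = 54 and x1 = 12 → (12, 7.5)
  2x1 + 4x2 = 54 and x1 = 0 → (0, 13.5)

Evaluating z = x1 + 5x2 at each vertex:
  (0, 0): z = 0
  (12, 0): z = 12
  (12, 7.5): z = 49.5
  (0, 13.5): z = 67.5

The maximum is at (0, 13.5) with z = 67.5.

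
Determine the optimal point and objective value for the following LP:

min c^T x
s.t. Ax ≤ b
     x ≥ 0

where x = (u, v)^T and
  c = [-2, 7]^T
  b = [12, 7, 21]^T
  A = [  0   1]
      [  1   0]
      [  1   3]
Each vertex is the intersection of two constraint boundaries that also satisfies all remaining constraints:
  u = 0 and v = 0 → (0, 0)
  u = 7 and v = 0 → (7, 0)
  u = 7 and u + 3v = 21 → (7, 4.667)
  u + 3v = 21 and u = 0 → (0, 7)

Evaluating z = -2u + 7v at each vertex:
  (0, 0): z = 0
  (7, 0): z = -14
  (7, 4.667): z = 18.67
  (0, 7): z = 49

The minimum is at (7, 0) with z = -14.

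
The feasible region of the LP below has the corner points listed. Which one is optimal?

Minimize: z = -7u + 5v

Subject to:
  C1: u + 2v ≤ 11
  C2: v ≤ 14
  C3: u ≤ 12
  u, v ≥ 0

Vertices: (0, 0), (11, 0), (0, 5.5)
Evaluating z = -7u + 5v at each vertex:
  (0, 0): z = 0
  (11, 0): z = -77
  (0, 5.5): z = 27.5

The smallest value is z = -77, attained at (11, 0).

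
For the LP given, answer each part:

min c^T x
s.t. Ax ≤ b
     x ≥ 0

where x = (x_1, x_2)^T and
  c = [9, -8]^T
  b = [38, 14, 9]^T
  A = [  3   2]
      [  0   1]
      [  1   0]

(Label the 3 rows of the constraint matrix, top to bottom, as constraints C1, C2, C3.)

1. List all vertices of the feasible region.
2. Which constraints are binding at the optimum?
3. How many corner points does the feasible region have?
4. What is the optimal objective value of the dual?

1. (0, 0), (9, 0), (9, 5.5), (3.333, 14), (0, 14)
2. C2, x_1 ≥ 0
3. 5
4. -112 (by strong duality, equal to the primal optimum)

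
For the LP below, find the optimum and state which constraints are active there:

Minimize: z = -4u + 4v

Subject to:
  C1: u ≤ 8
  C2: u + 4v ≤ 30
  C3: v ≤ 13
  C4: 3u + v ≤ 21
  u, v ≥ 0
Optimal: u = 7, v = 0
Slack at optimum:
  C1: slack = 1
  C2: slack = 23
  C3: slack = 13
  C4: slack = 0 (binding)
  u ≥ 0: u = 7
  v ≥ 0: v = 0 (binding)
Binding constraints: C4, v ≥ 0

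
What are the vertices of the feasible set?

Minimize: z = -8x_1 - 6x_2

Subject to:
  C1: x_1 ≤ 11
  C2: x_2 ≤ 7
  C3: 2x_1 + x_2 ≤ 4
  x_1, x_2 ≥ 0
Each vertex is the intersection of two constraint boundaries that also satisfies all remaining constraints:
  x_1 = 0 and x_2 = 0 → (0, 0)
  2x_1 + x_2 = 4 and x_2 = 0 → (2, 0)
  2x_1 + x_2 = 4 and x_1 = 0 → (0, 4)

Vertices: (0, 0), (2, 0), (0, 4)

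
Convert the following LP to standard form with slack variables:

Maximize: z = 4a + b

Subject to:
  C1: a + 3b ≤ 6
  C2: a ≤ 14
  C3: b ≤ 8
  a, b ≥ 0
max z = 4a + b

s.t.
  a + 3b + s1 = 6
  a + s2 = 14
  b + s3 = 8
  a, b, s1, s2, s3 ≥ 0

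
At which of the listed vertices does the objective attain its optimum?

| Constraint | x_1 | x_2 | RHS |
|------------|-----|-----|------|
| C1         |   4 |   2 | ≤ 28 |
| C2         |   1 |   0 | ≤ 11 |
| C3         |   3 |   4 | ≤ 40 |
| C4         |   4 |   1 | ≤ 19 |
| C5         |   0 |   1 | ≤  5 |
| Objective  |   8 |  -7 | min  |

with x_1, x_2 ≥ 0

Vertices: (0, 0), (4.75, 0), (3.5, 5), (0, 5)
Evaluating z = 8x_1 - 7x_2 at each vertex:
  (0, 0): z = 0
  (4.75, 0): z = 38
  (3.5, 5): z = -7
  (0, 5): z = -35

The smallest value is z = -35, attained at (0, 5).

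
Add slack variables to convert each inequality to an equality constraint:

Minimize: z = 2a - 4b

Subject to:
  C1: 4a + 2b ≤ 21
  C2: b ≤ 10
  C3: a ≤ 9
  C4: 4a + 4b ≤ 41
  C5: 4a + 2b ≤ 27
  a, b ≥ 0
min z = 2a - 4b

s.t.
  4a + 2b + s1 = 21
  b + s2 = 10
  a + s3 = 9
  4a + 4b + s4 = 41
  4a + 2b + s5 = 27
  a, b, s1, s2, s3, s4, s5 ≥ 0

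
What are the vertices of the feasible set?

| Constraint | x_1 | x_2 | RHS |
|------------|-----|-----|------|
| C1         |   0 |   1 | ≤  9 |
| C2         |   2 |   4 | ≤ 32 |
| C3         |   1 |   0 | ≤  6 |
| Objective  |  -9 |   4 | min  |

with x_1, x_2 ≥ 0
Each vertex is the intersection of two constraint boundaries that also satisfies all remaining constraints:
  x_1 = 0 and x_2 = 0 → (0, 0)
  x_1 = 6 and x_2 = 0 → (6, 0)
  2x_1 + 4x_2 = 32 and x_1 = 6 → (6, 5)
  2x_1 + 4x_2 = 32 and x_1 = 0 → (0, 8)

Vertices: (0, 0), (6, 0), (6, 5), (0, 8)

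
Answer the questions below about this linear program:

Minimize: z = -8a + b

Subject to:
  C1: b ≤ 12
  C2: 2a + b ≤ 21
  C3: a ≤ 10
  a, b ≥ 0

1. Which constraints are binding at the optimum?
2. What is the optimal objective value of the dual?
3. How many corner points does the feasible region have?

1. C3, b ≥ 0
2. -80 (by strong duality, equal to the primal optimum)
3. 5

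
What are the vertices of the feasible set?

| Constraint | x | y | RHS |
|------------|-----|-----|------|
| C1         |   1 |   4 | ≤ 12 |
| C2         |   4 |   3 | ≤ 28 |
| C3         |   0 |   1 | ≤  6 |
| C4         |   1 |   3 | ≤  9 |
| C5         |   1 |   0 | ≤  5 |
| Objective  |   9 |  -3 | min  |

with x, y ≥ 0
Each vertex is the intersection of two constraint boundaries that also satisfies all remaining constraints:
  x = 0 and y = 0 → (0, 0)
  x = 5 and y = 0 → (5, 0)
  x + 3y = 9 and x = 5 → (5, 1.333)
  x + 4y = 12 and x + 3y = 9 → (0, 3)

Vertices: (0, 0), (5, 0), (5, 1.333), (0, 3)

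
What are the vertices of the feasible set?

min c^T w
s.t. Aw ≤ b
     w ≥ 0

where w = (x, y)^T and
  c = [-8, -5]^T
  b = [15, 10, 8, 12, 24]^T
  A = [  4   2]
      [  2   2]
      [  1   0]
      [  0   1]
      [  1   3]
Each vertex is the intersection of two constraint boundaries that also satisfies all remaining constraints:
  x = 0 and y = 0 → (0, 0)
  4x + 2y = 15 and y = 0 → (3.75, 0)
  4x + 2y = 15 and 2x + 2y = 10 → (2.5, 2.5)
  2x + 2y = 10 and x = 0 → (0, 5)

Vertices: (0, 0), (3.75, 0), (2.5, 2.5), (0, 5)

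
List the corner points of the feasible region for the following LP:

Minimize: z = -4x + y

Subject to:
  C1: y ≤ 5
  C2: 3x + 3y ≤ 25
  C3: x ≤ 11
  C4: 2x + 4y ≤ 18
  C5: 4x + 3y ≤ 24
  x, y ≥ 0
Each vertex is the intersection of two constraint boundaries that also satisfies all remaining constraints:
  x = 0 and y = 0 → (0, 0)
  4x + 3y = 24 and y = 0 → (6, 0)
  2x + 4y = 18 and 4x + 3y = 24 → (4.2, 2.4)
  2x + 4y = 18 and x = 0 → (0, 4.5)

Vertices: (0, 0), (6, 0), (4.2, 2.4), (0, 4.5)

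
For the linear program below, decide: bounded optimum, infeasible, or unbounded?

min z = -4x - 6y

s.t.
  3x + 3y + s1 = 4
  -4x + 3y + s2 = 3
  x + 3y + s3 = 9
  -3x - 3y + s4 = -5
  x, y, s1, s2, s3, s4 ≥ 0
The row 3x + 3y + s1 = 4 with s1 ≥ 0 requires 3x + 3y ≤ 4, while the row -3x - 3y + s4 = -5 with s4 ≥ 0 is equivalent to 3x + 3y ≥ 5. Together they would need 5 ≤ 3x + 3y ≤ 4, which is impossible since 5 > 4. No point satisfies all constraints.

Infeasible: no point satisfies all constraints simultaneously.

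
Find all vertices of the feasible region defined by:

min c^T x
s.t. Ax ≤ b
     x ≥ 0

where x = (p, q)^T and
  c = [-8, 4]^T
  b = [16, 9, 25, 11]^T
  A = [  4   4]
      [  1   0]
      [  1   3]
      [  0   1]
Each vertex is the intersection of two constraint boundaries that also satisfies all remaining constraints:
  p = 0 and q = 0 → (0, 0)
  4p + 4q = 16 and q = 0 → (4, 0)
  4p + 4q = 16 and p = 0 → (0, 4)

Vertices: (0, 0), (4, 0), (0, 4)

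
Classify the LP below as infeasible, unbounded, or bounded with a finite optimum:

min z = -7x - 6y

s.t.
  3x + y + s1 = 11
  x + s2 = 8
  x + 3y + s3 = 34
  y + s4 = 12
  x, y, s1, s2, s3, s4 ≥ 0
The point (0, 11) satisfies every constraint, so the LP is feasible; the constraints give x ≤ 8 and y ≤ 12, which with x, y ≥ 0 keep the feasible region inside a bounded box. A feasible, bounded LP attains a finite optimum at a vertex.

Bounded optimum: z* = -66 at (0, 11).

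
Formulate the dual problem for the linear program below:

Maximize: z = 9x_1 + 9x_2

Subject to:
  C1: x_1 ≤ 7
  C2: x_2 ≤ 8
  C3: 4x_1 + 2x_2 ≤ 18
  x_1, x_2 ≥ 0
Minimize: z = 7y1 + 8y2 + 18y3

Subject to:
  C1: -y1 - 4y3 ≤ -9
  C2: -y2 - 2y3 ≤ -9
  y1, y2, y3 ≥ 0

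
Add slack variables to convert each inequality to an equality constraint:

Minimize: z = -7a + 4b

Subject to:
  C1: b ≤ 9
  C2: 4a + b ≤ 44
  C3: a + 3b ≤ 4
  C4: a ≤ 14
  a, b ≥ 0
min z = -7a + 4b

s.t.
  b + s1 = 9
  4a + b + s2 = 44
  a + 3b + s3 = 4
  a + s4 = 14
  a, b, s1, s2, s3, s4 ≥ 0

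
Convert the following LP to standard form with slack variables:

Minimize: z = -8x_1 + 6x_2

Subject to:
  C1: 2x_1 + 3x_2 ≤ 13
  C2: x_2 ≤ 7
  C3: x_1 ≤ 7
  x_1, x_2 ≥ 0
min z = -8x_1 + 6x_2

s.t.
  2x_1 + 3x_2 + s1 = 13
  x_2 + s2 = 7
  x_1 + s3 = 7
  x_1, x_2, s1, s2, s3 ≥ 0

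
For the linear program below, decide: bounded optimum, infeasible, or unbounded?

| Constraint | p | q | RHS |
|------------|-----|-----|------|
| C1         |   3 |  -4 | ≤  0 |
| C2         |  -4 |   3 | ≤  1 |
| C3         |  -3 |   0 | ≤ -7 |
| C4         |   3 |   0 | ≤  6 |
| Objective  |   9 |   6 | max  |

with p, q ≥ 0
C4 requires 3p ≤ 6, while C3 (-3p ≤ -7) is equivalent to 3p ≥ 7. Together they would need 7 ≤ 3p ≤ 6, which is impossible since 7 > 6. No point satisfies all constraints.

Infeasible: no point satisfies all constraints simultaneously.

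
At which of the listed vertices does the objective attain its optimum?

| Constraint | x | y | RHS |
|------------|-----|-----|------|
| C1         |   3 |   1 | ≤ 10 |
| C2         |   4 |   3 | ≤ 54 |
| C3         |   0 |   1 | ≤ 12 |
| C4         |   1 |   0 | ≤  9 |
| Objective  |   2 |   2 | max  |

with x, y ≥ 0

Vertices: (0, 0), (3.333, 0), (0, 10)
Evaluating z = 2x + 2y at each vertex:
  (0, 0): z = 0
  (3.333, 0): z = 6.667
  (0, 10): z = 20

The largest value is z = 20, attained at (0, 10).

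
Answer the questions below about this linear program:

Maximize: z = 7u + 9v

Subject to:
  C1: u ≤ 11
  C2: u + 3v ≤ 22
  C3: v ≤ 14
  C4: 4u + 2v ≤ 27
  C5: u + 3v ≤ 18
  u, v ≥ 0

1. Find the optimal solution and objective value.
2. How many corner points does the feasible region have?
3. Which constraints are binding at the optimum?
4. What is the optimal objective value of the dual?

1. u = 4.5, v = 4.5, z = 72
2. 4
3. C4, C5
4. 72 (by strong duality, equal to the primal optimum)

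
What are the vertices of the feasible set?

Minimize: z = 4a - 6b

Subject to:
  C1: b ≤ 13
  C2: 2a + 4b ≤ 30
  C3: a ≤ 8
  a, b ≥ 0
Each vertex is the intersection of two constraint boundaries that also satisfies all remaining constraints:
  a = 0 and b = 0 → (0, 0)
  a = 8 and b = 0 → (8, 0)
  2a + 4b = 30 and a = 8 → (8, 3.5)
  2a + 4b = 30 and a = 0 → (0, 7.5)

Vertices: (0, 0), (8, 0), (8, 3.5), (0, 7.5)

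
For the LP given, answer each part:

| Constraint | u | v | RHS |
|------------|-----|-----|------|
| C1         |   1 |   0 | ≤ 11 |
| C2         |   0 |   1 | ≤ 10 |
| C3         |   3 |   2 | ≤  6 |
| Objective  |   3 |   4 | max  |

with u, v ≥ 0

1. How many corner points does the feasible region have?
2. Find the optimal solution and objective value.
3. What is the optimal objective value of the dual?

1. 3
2. u = 0, v = 3, z = 12
3. 12 (by strong duality, equal to the primal optimum)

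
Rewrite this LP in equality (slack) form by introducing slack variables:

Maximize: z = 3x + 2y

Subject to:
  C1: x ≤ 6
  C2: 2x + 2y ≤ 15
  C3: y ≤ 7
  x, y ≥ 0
max z = 3x + 2y

s.t.
  x + s1 = 6
  2x + 2y + s2 = 15
  y + s3 = 7
  x, y, s1, s2, s3 ≥ 0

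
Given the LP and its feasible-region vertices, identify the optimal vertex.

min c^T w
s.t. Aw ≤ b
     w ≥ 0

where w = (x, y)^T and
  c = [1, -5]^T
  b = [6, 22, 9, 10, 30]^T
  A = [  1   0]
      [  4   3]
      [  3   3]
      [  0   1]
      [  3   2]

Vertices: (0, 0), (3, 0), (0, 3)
Evaluating z = x - 5y at each vertex:
  (0, 0): z = 0
  (3, 0): z = 3
  (0, 3): z = -15

The smallest value is z = -15, attained at (0, 3).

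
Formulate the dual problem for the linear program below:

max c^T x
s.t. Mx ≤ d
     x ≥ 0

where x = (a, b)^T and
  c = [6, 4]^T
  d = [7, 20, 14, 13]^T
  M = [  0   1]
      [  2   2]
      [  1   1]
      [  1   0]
Minimize: z = 7y1 + 20y2 + 14y3 + 13y4

Subject to:
  C1: -2y2 - y3 - y4 ≤ -6
  C2: -y1 - 2y2 - y3 ≤ -4
  y1, y2, y3, y4 ≥ 0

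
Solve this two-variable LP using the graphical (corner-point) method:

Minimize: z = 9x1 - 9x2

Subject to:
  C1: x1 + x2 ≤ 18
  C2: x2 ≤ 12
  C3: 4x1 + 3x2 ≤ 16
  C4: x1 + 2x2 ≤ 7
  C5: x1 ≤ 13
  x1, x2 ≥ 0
Each vertex is the intersection of two constraint boundaries that also satisfies all remaining constraints:
  x1 = 0 and x2 = 0 → (0, 0)
  4x1 + 3x2 = 16 and x2 = 0 → (4, 0)
  4x1 + 3x2 = 16 and x1 + 2x2 = 7 → (2.2, 2.4)
  x1 + 2x2 = 7 and x1 = 0 → (0, 3.5)

Evaluating z = 9x1 - 9x2 at each vertex:
  (0, 0): z = 0
  (4, 0): z = 36
  (2.2, 2.4): z = -1.8
  (0, 3.5): z = -31.5

The minimum is at (0, 3.5) with z = -31.5.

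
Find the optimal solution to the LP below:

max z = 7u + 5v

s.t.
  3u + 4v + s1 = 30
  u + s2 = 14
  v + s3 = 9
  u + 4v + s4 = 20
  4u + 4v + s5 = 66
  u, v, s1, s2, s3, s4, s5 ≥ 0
Each vertex is the intersection of two constraint boundaries that also satisfies all remaining constraints:
  u = 0 and v = 0 → (0, 0)
  3u + 4v = 30 and v = 0 → (10, 0)
  3u + 4v = 30 and u + 4v = 20 → (5, 3.75)
  u + 4v = 20 and u = 0 → (0, 5)

Evaluating z = 7u + 5v at each vertex:
  (0, 0): z = 0
  (10, 0): z = 70
  (5, 3.75): z = 53.75
  (0, 5): z = 25

The maximum is at (10, 0) with z = 70.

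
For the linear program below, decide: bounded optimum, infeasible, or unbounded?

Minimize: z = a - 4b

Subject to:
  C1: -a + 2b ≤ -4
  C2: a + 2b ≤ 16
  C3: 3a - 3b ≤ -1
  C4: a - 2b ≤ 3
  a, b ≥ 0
C4 requires a - 2b ≤ 3, while C1 (-a + 2b ≤ -4) is equivalent to a - 2b ≥ 4. Together they would need 4 ≤ a - 2b ≤ 3, which is impossible since 4 > 3. No point satisfies all constraints.

The feasible region is empty; the LP is infeasible.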